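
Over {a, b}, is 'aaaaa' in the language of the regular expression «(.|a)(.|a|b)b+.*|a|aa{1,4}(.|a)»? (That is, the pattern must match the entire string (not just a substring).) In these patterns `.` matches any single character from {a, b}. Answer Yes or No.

Yes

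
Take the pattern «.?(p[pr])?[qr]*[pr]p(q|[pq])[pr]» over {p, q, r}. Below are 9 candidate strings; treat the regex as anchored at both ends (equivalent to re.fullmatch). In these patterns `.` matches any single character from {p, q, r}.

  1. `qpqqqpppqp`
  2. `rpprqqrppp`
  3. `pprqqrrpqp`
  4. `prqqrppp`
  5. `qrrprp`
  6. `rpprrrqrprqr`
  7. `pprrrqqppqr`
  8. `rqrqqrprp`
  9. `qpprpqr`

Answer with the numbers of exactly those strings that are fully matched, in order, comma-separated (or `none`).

2, 3, 4, 7, 9

1 → no match
2 → match
3 → match
4 → match
5 → no match
6 → no match
7 → match
8 → no match
9 → match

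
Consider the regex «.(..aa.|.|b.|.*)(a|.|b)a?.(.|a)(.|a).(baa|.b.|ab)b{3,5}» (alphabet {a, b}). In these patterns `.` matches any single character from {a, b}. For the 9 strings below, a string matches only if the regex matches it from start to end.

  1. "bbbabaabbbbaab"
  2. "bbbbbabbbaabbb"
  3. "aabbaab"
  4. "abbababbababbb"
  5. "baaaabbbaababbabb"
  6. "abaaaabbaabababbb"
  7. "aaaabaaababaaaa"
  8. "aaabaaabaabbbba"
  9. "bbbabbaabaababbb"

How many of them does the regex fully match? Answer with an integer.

4

1 → no match
2 → match
3 → no match
4 → match
5 → no match
6 → match
7 → no match — must end with "b"
8 → no match — must end with "b"
9 → match
Total matched: 4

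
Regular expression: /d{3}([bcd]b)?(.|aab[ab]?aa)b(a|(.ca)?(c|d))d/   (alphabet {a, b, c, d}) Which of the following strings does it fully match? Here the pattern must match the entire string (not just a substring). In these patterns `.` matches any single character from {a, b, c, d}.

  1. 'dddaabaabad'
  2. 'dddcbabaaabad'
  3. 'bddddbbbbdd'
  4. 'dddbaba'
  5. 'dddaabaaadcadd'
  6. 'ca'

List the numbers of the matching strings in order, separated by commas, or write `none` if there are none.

1

1 → match
2 → no match
3 → no match — must start with 'd'
4 → no match — must end with 'd'
5 → no match
6 → no match — must start with 'd'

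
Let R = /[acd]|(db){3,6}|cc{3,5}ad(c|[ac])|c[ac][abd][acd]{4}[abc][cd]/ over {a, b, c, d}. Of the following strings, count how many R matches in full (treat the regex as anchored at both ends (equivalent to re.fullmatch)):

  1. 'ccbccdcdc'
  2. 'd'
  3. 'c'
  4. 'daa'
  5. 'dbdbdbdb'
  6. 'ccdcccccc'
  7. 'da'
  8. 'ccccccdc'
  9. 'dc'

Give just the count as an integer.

1 → no match
2 → match
3 → match
4 → no match
5 → match
6 → match
7 → no match
8 → no match
9 → no match
Total matched: 4

4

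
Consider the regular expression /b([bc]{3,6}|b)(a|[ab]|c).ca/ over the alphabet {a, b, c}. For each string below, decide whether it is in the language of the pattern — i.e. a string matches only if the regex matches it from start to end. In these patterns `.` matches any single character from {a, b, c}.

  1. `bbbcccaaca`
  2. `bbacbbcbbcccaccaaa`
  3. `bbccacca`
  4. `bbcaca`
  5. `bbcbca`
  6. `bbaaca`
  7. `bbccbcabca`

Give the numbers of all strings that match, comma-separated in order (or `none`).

1 → match
2 → no match — must end with `ca`
3 → match
4 → match
5 → match
6 → match
7 → match

1, 3, 4, 5, 6, 7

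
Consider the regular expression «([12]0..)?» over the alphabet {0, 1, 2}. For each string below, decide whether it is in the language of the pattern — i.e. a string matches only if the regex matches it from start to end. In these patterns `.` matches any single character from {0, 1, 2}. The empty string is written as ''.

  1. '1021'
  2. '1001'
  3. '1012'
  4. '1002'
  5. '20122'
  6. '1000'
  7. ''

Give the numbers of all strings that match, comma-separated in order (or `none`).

1, 2, 3, 4, 6, 7

1 → match
2 → match
3 → match
4 → match
5 → no match
6 → match
7 → match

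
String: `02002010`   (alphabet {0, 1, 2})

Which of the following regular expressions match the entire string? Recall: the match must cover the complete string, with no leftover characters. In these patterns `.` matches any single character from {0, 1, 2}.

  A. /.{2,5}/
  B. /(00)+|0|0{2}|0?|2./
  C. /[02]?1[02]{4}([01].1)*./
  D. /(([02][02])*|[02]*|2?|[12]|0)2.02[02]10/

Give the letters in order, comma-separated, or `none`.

A → no match
B → no match
C → no match
D → match

D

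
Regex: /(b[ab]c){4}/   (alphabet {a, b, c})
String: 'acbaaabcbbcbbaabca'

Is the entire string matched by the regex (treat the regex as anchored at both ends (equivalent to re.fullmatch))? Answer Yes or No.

No

Every match must start with 'b', but 'acbaaabcbbcbbaabca' does not.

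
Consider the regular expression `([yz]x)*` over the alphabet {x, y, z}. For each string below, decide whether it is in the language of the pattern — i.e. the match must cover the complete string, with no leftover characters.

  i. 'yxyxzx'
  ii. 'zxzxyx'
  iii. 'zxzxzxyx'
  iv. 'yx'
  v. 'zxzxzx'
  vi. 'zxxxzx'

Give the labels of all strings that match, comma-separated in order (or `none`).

i → match
ii → match
iii → match
iv → match
v → match
vi → no match

i, ii, iii, iv, v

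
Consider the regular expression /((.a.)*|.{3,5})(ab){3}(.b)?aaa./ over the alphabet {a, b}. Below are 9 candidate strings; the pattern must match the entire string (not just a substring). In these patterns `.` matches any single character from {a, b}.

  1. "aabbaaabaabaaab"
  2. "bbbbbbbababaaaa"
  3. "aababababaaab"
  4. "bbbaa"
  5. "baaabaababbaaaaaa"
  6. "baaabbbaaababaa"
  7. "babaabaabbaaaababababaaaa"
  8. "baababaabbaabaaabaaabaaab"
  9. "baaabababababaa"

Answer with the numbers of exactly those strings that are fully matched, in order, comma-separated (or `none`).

1 → no match
2 → no match
3 → match
4 → no match
5 → no match
6 → no match
7 → match
8 → no match
9 → no match

3, 7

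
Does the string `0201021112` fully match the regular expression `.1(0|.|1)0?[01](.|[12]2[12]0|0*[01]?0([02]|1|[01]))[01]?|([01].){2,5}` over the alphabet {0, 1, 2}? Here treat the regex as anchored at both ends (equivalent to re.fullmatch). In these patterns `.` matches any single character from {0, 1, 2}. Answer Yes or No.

Yes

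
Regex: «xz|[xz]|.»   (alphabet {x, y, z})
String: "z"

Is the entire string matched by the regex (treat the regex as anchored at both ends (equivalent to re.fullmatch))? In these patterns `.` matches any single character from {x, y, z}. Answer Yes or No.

Yes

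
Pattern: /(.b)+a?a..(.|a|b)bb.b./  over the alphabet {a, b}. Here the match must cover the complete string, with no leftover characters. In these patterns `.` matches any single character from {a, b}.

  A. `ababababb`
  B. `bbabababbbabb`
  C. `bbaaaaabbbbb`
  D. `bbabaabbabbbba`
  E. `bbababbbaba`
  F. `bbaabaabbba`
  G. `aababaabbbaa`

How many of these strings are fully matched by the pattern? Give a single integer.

A. `ababababb` → no match
B → match
C. `bbaaaaabbbbb` → match
D → match
E. `bbababbbaba` → match
F. `bbaabaabbba` → no match
G. `aababaabbbaa` → no match
Total matched: 4

4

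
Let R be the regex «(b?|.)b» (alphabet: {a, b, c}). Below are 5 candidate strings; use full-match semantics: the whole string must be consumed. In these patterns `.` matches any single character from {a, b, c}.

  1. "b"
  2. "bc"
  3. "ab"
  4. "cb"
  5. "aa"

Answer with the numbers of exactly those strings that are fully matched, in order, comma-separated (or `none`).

1, 3, 4

1 → match
2 → no match — must end with "b"
3 → match
4 → match
5 → no match — must end with "b"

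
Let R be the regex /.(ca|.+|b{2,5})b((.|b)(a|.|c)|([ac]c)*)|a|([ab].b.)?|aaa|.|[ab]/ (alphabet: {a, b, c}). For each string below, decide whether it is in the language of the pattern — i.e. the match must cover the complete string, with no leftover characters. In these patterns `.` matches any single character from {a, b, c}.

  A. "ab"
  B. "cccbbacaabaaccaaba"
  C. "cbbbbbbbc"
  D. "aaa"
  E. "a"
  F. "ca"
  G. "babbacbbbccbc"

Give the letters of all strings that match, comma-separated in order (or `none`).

A. "ab" → no match
B → no match
C. "cbbbbbbbc" → match
D. "aaa" → match
E. "a" → match
F. "ca" → no match
G → no match

C, D, E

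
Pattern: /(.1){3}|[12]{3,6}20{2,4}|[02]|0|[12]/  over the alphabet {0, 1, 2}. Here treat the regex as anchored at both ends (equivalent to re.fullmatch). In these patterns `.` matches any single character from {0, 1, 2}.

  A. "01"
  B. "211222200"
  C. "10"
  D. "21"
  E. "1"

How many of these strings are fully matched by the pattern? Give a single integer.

A. "01" → no match
B. "211222200" → match
C. "10" → no match
D. "21" → no match
E. "1" → match
Total matched: 2

2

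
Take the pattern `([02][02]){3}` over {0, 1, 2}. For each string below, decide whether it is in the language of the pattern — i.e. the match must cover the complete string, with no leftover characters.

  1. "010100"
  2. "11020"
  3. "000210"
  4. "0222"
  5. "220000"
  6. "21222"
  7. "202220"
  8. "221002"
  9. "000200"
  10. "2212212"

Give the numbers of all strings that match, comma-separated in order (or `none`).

5, 7, 9

1 → no match
2 → no match
3 → no match
4 → no match
5 → match
6 → no match
7 → match
8 → no match
9 → match
10 → no match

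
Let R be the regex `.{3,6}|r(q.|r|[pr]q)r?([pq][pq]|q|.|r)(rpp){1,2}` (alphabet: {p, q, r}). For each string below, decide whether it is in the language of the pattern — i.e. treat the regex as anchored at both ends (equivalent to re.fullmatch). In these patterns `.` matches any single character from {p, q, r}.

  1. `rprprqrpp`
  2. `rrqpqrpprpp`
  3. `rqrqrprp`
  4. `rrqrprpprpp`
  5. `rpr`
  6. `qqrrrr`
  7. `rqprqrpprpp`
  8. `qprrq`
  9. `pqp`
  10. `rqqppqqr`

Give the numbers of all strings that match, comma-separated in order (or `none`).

2, 4, 5, 6, 7, 8, 9

1 → no match
2 → match
3 → no match
4 → match
5 → match
6 → match
7 → match
8 → match
9 → match
10 → no match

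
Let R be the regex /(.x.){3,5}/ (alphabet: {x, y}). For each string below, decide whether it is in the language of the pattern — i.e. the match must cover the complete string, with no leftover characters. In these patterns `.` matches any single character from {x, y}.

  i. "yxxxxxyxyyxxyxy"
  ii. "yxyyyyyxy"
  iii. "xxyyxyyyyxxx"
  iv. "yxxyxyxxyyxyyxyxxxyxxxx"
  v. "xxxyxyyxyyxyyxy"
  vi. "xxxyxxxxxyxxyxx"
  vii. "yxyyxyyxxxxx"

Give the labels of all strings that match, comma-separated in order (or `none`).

i, v, vi, vii

i → match
ii. "yxyyyyyxy" → no match
iii. "xxyyxyyyyxxx" → no match
iv → no match
v → match
vi → match
vii. "yxyyxyyxxxxx" → match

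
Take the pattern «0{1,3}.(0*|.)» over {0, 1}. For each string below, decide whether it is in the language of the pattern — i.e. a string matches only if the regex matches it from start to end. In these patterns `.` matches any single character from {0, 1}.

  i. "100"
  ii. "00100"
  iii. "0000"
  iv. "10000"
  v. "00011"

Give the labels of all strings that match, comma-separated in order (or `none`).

i → no match — must start with "0"
ii → match
iii → match
iv → no match — must start with "0"
v → match

ii, iii, v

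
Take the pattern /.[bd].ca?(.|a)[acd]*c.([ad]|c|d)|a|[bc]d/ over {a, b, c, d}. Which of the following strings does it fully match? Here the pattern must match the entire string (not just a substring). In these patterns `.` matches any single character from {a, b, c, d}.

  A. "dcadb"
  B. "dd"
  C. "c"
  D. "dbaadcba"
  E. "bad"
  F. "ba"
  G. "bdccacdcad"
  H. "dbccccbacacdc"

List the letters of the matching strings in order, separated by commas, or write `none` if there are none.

G

A. "dcadb" → no match
B. "dd" → no match
C. "c" → no match
D. "dbaadcba" → no match
E. "bad" → no match
F. "ba" → no match
G. "bdccacdcad" → match
H → no match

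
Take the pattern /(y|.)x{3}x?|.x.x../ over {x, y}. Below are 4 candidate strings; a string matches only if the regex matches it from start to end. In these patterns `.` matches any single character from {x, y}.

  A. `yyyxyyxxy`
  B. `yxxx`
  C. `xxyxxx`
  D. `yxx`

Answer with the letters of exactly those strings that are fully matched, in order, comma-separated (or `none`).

A → no match
B → match
C → match
D → no match

B, C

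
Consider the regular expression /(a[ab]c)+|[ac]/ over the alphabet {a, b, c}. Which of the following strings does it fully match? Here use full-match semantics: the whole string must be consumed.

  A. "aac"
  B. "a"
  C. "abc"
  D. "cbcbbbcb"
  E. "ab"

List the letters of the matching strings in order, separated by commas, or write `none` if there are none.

A. "aac" → match
B. "a" → match
C. "abc" → match
D. "cbcbbbcb" → no match
E. "ab" → no match

A, B, C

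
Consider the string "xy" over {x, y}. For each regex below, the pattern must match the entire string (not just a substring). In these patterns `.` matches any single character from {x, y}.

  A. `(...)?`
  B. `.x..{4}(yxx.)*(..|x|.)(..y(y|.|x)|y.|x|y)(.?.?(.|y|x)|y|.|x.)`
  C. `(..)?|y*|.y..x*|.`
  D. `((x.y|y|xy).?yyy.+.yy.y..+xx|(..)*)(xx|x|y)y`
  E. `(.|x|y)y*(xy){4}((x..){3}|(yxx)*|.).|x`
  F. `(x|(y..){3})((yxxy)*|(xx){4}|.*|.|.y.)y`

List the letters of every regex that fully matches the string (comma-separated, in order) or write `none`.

A → no match
B → no match
C → match
D → match
E → no match
F → match

C, D, F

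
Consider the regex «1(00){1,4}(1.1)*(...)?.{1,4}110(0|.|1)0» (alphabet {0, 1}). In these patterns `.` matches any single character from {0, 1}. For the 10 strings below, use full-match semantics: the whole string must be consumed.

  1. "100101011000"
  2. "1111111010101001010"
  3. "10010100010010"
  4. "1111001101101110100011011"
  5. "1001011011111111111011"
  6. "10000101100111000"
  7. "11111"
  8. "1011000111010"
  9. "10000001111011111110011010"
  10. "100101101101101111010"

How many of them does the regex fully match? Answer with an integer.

1 → match
2 → no match — must start with "100"
3 → no match
4 → no match — must start with "100"
5 → no match — must end with "0"
6 → match
7 → no match — must start with "100"
8 → no match — must start with "100"
9 → match
10 → match
Total matched: 4

4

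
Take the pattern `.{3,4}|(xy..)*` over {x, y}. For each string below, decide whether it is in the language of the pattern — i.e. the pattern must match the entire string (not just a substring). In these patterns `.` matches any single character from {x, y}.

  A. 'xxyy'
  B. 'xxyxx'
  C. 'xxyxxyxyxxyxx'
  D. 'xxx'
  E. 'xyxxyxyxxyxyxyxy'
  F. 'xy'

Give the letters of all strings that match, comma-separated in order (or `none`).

A → match
B → no match
C → no match
D → match
E → no match
F → no match

A, D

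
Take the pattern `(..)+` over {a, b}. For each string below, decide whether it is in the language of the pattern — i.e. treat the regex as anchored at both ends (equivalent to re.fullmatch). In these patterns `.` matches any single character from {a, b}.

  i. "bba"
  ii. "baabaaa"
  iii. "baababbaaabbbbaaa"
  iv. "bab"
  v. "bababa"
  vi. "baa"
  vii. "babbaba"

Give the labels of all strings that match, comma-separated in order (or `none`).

i → no match
ii → no match
iii → no match
iv → no match
v → match
vi → no match
vii → no match

v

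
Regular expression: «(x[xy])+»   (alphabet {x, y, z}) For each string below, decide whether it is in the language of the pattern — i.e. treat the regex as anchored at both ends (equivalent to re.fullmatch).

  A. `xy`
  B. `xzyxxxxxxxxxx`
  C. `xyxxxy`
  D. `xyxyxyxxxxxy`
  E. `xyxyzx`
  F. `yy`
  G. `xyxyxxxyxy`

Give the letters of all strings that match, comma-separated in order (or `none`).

A → match
B → no match
C → match
D → match
E → no match
F → no match — must start with `x`
G → match

A, C, D, G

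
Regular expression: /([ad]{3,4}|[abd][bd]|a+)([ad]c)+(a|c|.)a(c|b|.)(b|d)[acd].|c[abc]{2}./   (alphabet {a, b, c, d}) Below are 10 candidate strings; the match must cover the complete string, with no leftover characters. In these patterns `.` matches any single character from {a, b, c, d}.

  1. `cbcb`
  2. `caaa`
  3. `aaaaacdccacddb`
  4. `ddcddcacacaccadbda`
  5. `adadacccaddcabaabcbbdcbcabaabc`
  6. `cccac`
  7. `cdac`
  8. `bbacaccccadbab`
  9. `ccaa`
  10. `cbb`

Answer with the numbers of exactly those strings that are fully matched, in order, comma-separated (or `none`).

1 → match
2 → match
3 → match
4 → no match
5 → no match
6 → no match
7 → no match
8 → no match
9 → match
10 → no match

1, 2, 3, 9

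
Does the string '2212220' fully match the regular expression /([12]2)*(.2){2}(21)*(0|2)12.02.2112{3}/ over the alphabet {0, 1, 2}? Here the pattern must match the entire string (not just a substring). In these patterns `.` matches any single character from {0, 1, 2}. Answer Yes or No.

No

Every match must end with '2', but '2212220' does not.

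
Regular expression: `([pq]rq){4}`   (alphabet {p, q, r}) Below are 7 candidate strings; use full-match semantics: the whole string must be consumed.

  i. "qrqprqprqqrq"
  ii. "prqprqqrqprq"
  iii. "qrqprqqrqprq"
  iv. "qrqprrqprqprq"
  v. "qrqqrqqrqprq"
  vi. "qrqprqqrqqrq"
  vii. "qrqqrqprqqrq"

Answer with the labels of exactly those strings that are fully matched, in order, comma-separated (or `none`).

i, ii, iii, v, vi, vii

i → match
ii → match
iii → match
iv → no match
v → match
vi → match
vii → match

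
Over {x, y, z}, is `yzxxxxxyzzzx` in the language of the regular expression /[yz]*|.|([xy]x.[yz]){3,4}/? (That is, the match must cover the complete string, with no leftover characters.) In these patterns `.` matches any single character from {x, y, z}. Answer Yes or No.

No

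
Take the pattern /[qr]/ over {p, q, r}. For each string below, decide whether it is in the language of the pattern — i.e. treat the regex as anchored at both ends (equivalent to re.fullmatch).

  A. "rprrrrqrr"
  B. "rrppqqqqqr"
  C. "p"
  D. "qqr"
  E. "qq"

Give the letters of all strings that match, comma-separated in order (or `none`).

A → no match
B → no match
C → no match
D → no match
E → no match

none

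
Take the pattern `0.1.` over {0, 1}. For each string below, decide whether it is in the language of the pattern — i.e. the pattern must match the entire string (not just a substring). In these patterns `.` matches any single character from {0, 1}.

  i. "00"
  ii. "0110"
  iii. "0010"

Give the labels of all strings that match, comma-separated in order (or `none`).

ii, iii

i → no match
ii → match
iii → match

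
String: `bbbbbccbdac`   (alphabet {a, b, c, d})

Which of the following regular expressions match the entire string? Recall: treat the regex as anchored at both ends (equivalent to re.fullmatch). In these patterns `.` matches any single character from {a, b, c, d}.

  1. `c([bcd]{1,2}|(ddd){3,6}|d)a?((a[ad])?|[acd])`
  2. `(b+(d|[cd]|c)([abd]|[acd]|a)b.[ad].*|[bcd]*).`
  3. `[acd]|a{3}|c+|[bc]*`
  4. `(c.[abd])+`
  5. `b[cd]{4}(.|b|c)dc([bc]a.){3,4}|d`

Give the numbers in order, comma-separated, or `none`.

1 → no match — must start with `c`
2 → match
3 → no match
4 → no match — must start with `c`
5 → no match

2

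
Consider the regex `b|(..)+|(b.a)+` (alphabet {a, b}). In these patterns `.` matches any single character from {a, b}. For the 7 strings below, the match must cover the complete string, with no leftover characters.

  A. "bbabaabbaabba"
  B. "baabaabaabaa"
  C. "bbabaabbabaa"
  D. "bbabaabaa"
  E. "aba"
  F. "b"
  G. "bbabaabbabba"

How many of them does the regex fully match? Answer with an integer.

A → no match
B → match
C → match
D → match
E → no match
F → match
G → match
Total matched: 5

5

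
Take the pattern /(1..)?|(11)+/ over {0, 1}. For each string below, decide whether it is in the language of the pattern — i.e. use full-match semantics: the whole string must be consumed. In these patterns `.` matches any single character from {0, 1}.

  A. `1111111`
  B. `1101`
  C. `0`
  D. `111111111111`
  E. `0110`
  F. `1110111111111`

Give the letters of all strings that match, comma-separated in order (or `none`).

D

A → no match
B → no match
C → no match
D → match
E → no match
F → no match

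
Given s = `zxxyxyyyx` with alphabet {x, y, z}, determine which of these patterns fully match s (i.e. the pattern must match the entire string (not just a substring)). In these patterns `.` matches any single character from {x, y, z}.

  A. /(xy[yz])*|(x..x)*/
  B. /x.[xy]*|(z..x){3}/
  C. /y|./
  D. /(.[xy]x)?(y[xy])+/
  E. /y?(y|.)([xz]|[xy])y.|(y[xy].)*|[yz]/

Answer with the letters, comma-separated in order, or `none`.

D

A → no match
B → no match
C → no match
D → match
E → no match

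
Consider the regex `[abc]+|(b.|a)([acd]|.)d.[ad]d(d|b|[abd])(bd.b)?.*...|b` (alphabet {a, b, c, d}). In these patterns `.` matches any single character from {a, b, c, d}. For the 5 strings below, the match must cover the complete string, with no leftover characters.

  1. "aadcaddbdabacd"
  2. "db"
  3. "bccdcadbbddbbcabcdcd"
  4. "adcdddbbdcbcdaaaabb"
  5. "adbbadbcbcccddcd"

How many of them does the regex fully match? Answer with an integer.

2

1 → match
2. "db" → no match
3 → match
4 → no match
5 → no match
Total matched: 2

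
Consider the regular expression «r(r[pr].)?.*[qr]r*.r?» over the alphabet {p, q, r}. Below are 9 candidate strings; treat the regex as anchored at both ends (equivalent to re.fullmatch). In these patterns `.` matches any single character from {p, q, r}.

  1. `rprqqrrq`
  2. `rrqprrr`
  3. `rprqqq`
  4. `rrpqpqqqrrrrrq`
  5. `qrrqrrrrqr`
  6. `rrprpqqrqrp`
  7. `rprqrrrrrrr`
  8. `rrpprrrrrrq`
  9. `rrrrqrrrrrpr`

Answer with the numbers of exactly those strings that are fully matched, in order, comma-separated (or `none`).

1 → match
2 → match
3 → match
4 → match
5 → no match — must start with `r`
6 → match
7 → match
8 → match
9 → match

1, 2, 3, 4, 6, 7, 8, 9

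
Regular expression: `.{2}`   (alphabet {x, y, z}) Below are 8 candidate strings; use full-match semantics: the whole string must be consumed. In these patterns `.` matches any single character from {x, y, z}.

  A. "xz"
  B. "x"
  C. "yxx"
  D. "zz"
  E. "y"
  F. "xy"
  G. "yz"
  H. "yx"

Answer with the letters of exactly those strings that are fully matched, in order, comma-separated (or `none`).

A → match
B → no match
C → no match
D → match
E → no match
F → match
G → match
H → match

A, D, F, G, H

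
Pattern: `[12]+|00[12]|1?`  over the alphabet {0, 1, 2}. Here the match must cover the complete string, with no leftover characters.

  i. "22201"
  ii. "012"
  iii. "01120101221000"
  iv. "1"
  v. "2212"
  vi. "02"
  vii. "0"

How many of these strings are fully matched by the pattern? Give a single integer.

i. "22201" → no match
ii. "012" → no match
iii → no match
iv. "1" → match
v. "2212" → match
vi. "02" → no match
vii. "0" → no match
Total matched: 2

2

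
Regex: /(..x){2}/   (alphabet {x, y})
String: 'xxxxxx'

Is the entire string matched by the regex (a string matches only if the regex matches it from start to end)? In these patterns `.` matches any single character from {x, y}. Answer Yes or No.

Yes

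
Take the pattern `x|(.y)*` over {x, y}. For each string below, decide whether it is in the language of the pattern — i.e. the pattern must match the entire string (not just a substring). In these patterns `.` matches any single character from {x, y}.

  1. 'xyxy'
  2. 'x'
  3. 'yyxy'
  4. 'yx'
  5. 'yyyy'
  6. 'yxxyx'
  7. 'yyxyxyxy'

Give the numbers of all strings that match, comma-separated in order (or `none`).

1 → match
2 → match
3 → match
4 → no match
5 → match
6 → no match
7 → match

1, 2, 3, 5, 7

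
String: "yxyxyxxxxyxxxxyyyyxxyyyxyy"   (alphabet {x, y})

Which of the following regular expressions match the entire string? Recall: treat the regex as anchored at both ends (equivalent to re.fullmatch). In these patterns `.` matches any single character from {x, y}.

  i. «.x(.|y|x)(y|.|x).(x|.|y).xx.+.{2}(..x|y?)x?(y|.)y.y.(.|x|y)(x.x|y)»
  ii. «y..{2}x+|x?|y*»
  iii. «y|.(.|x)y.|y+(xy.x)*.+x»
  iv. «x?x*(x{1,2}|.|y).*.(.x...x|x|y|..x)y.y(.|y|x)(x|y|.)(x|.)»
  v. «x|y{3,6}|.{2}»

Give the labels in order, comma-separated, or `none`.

i, iv

i → match
ii → no match
iii → no match
iv → match
v → no match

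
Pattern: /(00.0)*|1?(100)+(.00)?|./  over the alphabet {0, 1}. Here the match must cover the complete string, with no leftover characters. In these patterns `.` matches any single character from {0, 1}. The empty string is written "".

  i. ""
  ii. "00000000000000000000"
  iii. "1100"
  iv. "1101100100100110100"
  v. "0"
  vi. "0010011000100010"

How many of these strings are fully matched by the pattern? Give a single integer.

i → match
ii → match
iii → match
iv → no match
v → match
vi → no match
Total matched: 4

4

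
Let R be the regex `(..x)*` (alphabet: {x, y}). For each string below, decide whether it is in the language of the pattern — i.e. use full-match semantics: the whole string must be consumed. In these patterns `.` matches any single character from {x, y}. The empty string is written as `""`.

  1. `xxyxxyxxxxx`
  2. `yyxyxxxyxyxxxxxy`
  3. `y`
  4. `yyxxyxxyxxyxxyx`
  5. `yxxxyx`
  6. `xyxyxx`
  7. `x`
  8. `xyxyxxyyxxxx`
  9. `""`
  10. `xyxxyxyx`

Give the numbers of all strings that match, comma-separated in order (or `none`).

1 → no match
2 → no match
3 → no match
4 → match
5 → match
6 → match
7 → no match
8 → match
9 → match
10 → no match

4, 5, 6, 8, 9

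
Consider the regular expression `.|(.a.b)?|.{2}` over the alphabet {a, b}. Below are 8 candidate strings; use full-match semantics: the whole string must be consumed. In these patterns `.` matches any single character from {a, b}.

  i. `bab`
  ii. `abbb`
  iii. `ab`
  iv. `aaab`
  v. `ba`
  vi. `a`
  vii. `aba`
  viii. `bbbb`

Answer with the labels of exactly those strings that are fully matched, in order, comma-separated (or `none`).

iii, iv, v, vi

i → no match
ii → no match
iii → match
iv → match
v → match
vi → match
vii → no match
viii → no match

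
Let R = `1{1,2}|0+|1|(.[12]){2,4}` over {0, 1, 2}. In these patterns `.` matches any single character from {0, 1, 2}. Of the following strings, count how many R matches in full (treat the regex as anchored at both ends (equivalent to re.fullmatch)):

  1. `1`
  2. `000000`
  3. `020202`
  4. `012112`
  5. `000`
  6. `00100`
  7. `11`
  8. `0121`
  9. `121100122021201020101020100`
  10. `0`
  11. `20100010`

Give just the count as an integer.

1 → match
2 → match
3 → match
4 → match
5 → match
6 → no match
7 → match
8 → match
9 → no match
10 → match
11 → no match
Total matched: 8

8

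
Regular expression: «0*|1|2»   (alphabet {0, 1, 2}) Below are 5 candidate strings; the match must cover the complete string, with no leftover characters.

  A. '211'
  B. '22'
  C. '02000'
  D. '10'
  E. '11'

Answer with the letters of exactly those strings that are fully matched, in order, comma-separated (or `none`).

none

A. '211' → no match
B. '22' → no match
C. '02000' → no match
D. '10' → no match
E. '11' → no match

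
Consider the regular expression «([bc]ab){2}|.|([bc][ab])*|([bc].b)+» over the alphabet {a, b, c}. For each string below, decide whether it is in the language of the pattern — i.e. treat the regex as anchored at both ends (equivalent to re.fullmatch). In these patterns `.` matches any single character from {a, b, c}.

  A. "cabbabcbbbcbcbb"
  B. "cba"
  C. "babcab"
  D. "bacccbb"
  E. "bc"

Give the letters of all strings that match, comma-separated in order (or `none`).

A → match
B → no match
C → match
D → no match
E → no match

A, C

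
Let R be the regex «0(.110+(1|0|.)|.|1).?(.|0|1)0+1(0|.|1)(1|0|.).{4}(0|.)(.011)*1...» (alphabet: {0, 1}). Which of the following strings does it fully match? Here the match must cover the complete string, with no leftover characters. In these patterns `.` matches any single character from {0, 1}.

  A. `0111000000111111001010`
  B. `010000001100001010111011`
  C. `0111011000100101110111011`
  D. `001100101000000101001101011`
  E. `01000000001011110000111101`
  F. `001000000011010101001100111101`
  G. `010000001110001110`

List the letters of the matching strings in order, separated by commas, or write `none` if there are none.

A → match
B → match
C → match
D → match
E → match
F → match
G → no match

A, B, C, D, E, F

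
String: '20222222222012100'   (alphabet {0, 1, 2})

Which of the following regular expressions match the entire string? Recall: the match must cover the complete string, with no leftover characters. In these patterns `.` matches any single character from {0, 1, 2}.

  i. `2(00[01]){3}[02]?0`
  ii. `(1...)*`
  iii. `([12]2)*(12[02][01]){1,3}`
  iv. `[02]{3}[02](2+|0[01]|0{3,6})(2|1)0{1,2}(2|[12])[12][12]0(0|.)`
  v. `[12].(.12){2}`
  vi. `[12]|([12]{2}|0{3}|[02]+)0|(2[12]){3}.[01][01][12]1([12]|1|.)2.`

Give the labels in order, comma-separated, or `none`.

i → no match — must start with '200'
ii → no match
iii → no match
iv → match
v → no match — must end with '12'
vi → no match

iv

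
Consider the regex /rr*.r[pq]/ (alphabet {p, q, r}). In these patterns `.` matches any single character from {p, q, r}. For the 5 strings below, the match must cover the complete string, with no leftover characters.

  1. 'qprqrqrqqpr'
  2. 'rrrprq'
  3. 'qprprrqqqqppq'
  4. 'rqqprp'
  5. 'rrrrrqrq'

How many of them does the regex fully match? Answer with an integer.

2

1 → no match — must start with 'r'
2 → match
3 → no match — must start with 'r'
4 → no match
5 → match
Total matched: 2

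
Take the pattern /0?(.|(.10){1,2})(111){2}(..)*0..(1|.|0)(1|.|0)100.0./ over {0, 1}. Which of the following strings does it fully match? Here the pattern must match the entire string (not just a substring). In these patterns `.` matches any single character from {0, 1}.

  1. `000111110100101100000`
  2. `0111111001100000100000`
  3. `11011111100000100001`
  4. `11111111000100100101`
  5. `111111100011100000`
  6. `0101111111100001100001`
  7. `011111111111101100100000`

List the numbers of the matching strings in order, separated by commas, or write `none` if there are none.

2, 3, 4, 5, 6, 7

1 → no match
2 → match
3 → match
4 → match
5 → match
6 → match
7 → match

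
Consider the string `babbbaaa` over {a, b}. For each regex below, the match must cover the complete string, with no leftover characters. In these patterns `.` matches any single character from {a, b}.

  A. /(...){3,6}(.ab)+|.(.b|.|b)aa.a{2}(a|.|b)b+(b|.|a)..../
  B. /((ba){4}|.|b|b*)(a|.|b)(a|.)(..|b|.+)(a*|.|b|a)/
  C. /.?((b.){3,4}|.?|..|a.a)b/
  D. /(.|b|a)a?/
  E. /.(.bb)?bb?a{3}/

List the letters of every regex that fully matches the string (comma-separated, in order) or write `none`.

A → no match
B → match
C → no match — must end with `b`
D → no match
E → match

B, E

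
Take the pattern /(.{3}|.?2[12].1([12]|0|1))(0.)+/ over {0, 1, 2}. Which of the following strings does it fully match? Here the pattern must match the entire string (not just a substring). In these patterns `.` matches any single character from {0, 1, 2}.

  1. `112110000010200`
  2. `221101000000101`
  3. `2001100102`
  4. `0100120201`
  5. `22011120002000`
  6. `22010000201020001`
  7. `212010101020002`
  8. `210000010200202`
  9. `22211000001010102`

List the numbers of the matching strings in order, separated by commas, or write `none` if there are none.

6, 7, 9

1 → no match
2 → no match
3. `2001100102` → no match
4. `0100120201` → no match
5 → no match
6 → match
7 → match
8 → no match
9 → match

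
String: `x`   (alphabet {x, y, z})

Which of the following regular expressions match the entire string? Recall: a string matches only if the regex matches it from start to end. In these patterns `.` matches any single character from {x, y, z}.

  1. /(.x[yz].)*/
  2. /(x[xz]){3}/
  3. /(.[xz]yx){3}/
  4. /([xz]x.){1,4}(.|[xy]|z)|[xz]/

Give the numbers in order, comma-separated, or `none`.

1 → no match
2 → no match
3 → no match — must end with `yx`
4 → match

4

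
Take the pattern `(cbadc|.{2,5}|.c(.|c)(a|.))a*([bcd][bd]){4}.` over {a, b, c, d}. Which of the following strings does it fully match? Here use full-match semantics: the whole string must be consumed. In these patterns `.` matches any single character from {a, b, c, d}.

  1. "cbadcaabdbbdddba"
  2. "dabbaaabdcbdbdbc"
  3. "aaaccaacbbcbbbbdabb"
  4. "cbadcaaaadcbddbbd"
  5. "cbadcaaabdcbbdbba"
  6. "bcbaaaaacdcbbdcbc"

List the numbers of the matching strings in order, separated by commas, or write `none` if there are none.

1 → match
2 → match
3 → no match
4 → no match
5 → match
6 → match

1, 2, 5, 6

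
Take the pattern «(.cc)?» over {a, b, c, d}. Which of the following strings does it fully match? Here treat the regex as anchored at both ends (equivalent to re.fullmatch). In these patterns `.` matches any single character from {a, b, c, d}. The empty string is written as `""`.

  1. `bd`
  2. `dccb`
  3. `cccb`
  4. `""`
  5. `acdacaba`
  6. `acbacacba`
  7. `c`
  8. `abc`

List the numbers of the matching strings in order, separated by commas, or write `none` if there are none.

1 → no match
2 → no match
3 → no match
4 → match
5 → no match
6 → no match
7 → no match
8 → no match

4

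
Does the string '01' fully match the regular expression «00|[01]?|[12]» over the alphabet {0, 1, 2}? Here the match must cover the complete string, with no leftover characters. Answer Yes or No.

No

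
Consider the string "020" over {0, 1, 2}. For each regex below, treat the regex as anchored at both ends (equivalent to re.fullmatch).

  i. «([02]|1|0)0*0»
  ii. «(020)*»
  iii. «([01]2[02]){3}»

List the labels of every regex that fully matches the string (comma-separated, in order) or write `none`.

ii

i → no match
ii → match
iii → no match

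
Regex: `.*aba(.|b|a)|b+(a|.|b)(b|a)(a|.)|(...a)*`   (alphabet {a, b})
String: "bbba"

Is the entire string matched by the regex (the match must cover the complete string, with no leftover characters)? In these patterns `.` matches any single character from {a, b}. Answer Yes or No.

Yes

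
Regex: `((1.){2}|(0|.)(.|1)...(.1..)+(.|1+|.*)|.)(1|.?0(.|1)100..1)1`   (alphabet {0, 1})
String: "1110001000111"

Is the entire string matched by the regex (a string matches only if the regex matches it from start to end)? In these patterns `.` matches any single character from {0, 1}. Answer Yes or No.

Yes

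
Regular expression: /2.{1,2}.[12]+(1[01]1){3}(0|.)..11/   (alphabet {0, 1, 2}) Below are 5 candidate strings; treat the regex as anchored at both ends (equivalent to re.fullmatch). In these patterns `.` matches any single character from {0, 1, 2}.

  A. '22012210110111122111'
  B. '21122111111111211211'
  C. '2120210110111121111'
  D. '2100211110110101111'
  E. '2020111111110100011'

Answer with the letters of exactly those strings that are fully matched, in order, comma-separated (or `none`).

A → match
B → no match
C → match
D → match
E → match

A, C, D, E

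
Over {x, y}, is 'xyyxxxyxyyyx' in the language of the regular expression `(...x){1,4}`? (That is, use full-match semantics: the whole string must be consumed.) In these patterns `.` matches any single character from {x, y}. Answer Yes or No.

Yes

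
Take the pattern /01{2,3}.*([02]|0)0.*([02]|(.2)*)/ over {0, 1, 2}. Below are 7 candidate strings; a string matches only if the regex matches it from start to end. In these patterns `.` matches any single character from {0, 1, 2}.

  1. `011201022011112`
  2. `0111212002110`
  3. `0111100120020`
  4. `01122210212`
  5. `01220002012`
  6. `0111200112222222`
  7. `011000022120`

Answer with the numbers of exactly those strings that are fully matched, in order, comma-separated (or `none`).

1 → match
2 → match
3 → match
4 → no match
5 → no match
6 → match
7 → match

1, 2, 3, 6, 7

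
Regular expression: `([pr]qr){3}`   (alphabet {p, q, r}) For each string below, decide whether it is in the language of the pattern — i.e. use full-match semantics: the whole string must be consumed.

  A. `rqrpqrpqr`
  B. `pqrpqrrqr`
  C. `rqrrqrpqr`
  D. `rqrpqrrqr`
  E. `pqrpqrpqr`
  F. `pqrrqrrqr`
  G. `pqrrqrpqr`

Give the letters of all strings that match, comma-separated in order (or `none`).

A, B, C, D, E, F, G

A → match
B → match
C → match
D → match
E → match
F → match
G → match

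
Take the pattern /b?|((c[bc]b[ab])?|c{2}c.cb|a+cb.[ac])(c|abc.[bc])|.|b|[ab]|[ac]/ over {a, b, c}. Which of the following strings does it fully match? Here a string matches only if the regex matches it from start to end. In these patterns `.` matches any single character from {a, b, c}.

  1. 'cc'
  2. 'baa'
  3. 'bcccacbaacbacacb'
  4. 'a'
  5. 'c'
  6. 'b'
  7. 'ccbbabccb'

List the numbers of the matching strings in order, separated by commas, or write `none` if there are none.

1 → no match
2 → no match
3 → no match
4 → match
5 → match
6 → match
7 → match

4, 5, 6, 7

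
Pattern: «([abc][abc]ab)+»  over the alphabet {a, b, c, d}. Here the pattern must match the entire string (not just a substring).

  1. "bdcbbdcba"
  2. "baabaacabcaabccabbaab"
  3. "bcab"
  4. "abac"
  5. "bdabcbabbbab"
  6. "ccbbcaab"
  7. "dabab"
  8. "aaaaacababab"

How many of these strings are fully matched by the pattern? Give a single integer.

1 → no match — must end with "ab"
2 → no match
3 → match
4 → no match — must end with "ab"
5 → no match
6 → no match
7 → no match
8 → no match
Total matched: 1

1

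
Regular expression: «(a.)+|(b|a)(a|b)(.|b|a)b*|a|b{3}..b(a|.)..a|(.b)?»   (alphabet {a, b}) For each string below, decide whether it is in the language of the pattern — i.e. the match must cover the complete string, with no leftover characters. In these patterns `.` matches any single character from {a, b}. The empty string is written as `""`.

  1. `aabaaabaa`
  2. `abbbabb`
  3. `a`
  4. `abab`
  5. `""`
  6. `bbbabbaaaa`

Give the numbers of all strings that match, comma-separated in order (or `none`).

1. `aabaaabaa` → no match
2. `abbbabb` → no match
3. `a` → match
4. `abab` → match
5. `""` → match
6. `bbbabbaaaa` → match

3, 4, 5, 6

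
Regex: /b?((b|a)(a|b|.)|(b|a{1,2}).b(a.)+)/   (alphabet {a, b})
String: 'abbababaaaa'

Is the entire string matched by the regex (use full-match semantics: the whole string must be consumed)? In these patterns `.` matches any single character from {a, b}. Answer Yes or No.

Yes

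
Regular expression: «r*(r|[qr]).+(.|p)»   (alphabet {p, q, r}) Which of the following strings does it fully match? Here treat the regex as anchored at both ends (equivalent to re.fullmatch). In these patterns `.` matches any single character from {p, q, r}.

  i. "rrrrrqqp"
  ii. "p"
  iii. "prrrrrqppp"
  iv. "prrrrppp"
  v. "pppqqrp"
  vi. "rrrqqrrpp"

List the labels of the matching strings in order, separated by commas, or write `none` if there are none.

i, vi

i. "rrrrrqqp" → match
ii. "p" → no match
iii. "prrrrrqppp" → no match
iv. "prrrrppp" → no match
v. "pppqqrp" → no match
vi. "rrrqqrrpp" → match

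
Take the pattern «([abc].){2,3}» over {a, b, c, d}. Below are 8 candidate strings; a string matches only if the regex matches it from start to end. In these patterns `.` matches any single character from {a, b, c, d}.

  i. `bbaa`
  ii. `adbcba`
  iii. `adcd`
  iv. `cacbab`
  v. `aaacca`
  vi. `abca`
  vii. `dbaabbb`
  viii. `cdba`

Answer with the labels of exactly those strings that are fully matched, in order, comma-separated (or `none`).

i, ii, iii, iv, v, vi, viii

i → match
ii → match
iii → match
iv → match
v → match
vi → match
vii → no match
viii → match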